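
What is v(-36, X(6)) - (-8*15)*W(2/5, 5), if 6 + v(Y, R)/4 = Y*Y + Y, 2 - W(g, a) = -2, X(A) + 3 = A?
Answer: 5496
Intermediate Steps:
X(A) = -3 + A
W(g, a) = 4 (W(g, a) = 2 - 1*(-2) = 2 + 2 = 4)
v(Y, R) = -24 + 4*Y + 4*Y² (v(Y, R) = -24 + 4*(Y*Y + Y) = -24 + 4*(Y² + Y) = -24 + 4*(Y + Y²) = -24 + (4*Y + 4*Y²) = -24 + 4*Y + 4*Y²)
v(-36, X(6)) - (-8*15)*W(2/5, 5) = (-24 + 4*(-36) + 4*(-36)²) - (-8*15)*4 = (-24 - 144 + 4*1296) - (-120)*4 = (-24 - 144 + 5184) - 1*(-480) = 5016 + 480 = 5496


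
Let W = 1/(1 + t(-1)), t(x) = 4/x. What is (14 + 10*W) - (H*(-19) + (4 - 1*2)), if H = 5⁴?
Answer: 35651/3 ≈ 11884.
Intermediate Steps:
H = 625
W = -⅓ (W = 1/(1 + 4/(-1)) = 1/(1 + 4*(-1)) = 1/(1 - 4) = 1/(-3) = -⅓ ≈ -0.33333)
(14 + 10*W) - (H*(-19) + (4 - 1*2)) = (14 + 10*(-⅓)) - (625*(-19) + (4 - 1*2)) = (14 - 10/3) - (-11875 + (4 - 2)) = 32/3 - (-11875 + 2) = 32/3 - 1*(-11873) = 32/3 + 11873 = 35651/3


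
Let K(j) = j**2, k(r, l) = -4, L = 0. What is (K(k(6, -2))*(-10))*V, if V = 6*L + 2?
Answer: -320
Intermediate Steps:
V = 2 (V = 6*0 + 2 = 0 + 2 = 2)
(K(k(6, -2))*(-10))*V = ((-4)**2*(-10))*2 = (16*(-10))*2 = -160*2 = -320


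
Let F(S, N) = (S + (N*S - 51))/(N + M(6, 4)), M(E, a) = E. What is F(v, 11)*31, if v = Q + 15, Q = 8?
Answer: 6975/17 ≈ 410.29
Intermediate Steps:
v = 23 (v = 8 + 15 = 23)
F(S, N) = (-51 + S + N*S)/(6 + N) (F(S, N) = (S + (N*S - 51))/(N + 6) = (S + (-51 + N*S))/(6 + N) = (-51 + S + N*S)/(6 + N))
F(v, 11)*31 = ((-51 + 23 + 11*23)/(6 + 11))*31 = ((-51 + 23 + 253)/17)*31 = ((1/17)*225)*31 = (225/17)*31 = 6975/17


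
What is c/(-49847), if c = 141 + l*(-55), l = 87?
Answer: 4644/49847 ≈ 0.093165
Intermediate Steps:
c = -4644 (c = 141 + 87*(-55) = 141 - 4785 = -4644)
c/(-49847) = -4644/(-49847) = -4644*(-1/49847) = 4644/49847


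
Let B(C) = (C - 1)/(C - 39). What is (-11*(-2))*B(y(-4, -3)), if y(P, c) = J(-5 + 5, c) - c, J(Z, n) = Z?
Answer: -11/9 ≈ -1.2222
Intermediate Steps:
y(P, c) = -c (y(P, c) = (-5 + 5) - c = 0 - c = -c)
B(C) = (-1 + C)/(-39 + C)
(-11*(-2))*B(y(-4, -3)) = (-11*(-2))*((-1 - 1*(-3))/(-39 - 1*(-3))) = 22*((-1 + 3)/(-39 + 3)) = 22*(2/(-36)) = 22*(-1/36*2) = 22*(-1/18) = -11/9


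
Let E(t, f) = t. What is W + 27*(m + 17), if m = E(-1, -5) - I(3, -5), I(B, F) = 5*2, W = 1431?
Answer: 1593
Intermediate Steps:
I(B, F) = 10
m = -11 (m = -1 - 1*10 = -1 - 10 = -11)
W + 27*(m + 17) = 1431 + 27*(-11 + 17) = 1431 + 27*6 = 1431 + 162 = 1593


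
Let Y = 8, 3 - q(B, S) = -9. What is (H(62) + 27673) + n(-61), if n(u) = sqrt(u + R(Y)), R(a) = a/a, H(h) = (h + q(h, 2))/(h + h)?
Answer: 1715763/62 + 2*I*sqrt(15) ≈ 27674.0 + 7.746*I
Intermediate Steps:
q(B, S) = 12 (q(B, S) = 3 - 1*(-9) = 3 + 9 = 12)
H(h) = (12 + h)/(2*h) (H(h) = (h + 12)/(h + h) = (12 + h)/((2*h)) = (12 + h)*(1/(2*h)) = (12 + h)/(2*h))
R(a) = 1
n(u) = sqrt(1 + u) (n(u) = sqrt(u + 1) = sqrt(1 + u))
(H(62) + 27673) + n(-61) = ((1/2)*(12 + 62)/62 + 27673) + sqrt(1 - 61) = ((1/2)*(1/62)*74 + 27673) + sqrt(-60) = (37/62 + 27673) + 2*I*sqrt(15) = 1715763/62 + 2*I*sqrt(15)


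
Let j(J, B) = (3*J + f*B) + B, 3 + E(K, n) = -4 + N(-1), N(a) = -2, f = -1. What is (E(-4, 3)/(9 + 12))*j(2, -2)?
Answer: -18/7 ≈ -2.5714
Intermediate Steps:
E(K, n) = -9 (E(K, n) = -3 + (-4 - 2) = -3 - 6 = -9)
j(J, B) = 3*J (j(J, B) = (3*J - B) + B = (-B + 3*J) + B = 3*J)
(E(-4, 3)/(9 + 12))*j(2, -2) = (-9/(9 + 12))*(3*2) = (-9/21)*6 = ((1/21)*(-9))*6 = -3/7*6 = -18/7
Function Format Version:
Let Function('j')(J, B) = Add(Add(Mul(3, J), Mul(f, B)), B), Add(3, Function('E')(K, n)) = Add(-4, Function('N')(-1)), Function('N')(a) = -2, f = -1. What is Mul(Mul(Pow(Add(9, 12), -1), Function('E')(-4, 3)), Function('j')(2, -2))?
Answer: Rational(-18, 7) ≈ -2.5714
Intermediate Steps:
Function('E')(K, n) = -9 (Function('E')(K, n) = Add(-3, Add(-4, -2)) = Add(-3, -6) = -9)
Function('j')(J, B) = Mul(3, J) (Function('j')(J, B) = Add(Add(Mul(3, J), Mul(-1, B)), B) = Add(Add(Mul(-1, B), Mul(3, J)), B) = Mul(3, J))
Mul(Mul(Pow(Add(9, 12), -1), Function('E')(-4, 3)), Function('j')(2, -2)) = Mul(Mul(Pow(Add(9, 12), -1), -9), Mul(3, 2)) = Mul(Mul(Pow(21, -1), -9), 6) = Mul(Mul(Rational(1, 21), -9), 6) = Mul(Rational(-3, 7), 6) = Rational(-18, 7)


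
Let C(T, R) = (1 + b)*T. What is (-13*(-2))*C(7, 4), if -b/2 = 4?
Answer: -1274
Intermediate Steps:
b = -8 (b = -2*4 = -8)
C(T, R) = -7*T (C(T, R) = (1 - 8)*T = -7*T)
(-13*(-2))*C(7, 4) = (-13*(-2))*(-7*7) = 26*(-49) = -1274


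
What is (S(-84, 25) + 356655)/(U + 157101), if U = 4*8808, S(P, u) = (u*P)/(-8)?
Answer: 237945/128222 ≈ 1.8557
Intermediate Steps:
S(P, u) = -P*u/8 (S(P, u) = (P*u)*(-1/8) = -P*u/8)
U = 35232
(S(-84, 25) + 356655)/(U + 157101) = (-1/8*(-84)*25 + 356655)/(35232 + 157101) = (525/2 + 356655)/192333 = (713835/2)*(1/192333) = 237945/128222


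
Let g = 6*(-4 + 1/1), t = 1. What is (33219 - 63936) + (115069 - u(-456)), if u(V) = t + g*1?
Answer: 84369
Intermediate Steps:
g = -18 (g = 6*(-4 + 1) = 6*(-3) = -18)
u(V) = -17 (u(V) = 1 - 18*1 = 1 - 18 = -17)
(33219 - 63936) + (115069 - u(-456)) = (33219 - 63936) + (115069 - 1*(-17)) = -30717 + (115069 + 17) = -30717 + 115086 = 84369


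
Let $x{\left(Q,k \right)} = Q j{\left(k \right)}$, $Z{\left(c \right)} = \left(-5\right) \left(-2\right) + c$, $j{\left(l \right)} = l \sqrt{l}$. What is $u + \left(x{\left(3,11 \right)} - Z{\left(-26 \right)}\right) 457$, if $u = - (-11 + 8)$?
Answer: $7315 + 15081 \sqrt{11} \approx 57333.0$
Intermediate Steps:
$j{\left(l \right)} = l^{\frac{3}{2}}$
$Z{\left(c \right)} = 10 + c$
$x{\left(Q,k \right)} = Q k^{\frac{3}{2}}$
$u = 3$ ($u = \left(-1\right) \left(-3\right) = 3$)
$u + \left(x{\left(3,11 \right)} - Z{\left(-26 \right)}\right) 457 = 3 + \left(3 \cdot 11^{\frac{3}{2}} - \left(10 - 26\right)\right) 457 = 3 + \left(3 \cdot 11 \sqrt{11} - -16\right) 457 = 3 + \left(33 \sqrt{11} + 16\right) 457 = 3 + \left(16 + 33 \sqrt{11}\right) 457 = 3 + \left(7312 + 15081 \sqrt{11}\right) = 7315 + 15081 \sqrt{11}$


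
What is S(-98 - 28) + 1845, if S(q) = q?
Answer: 1719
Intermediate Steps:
S(-98 - 28) + 1845 = (-98 - 28) + 1845 = -126 + 1845 = 1719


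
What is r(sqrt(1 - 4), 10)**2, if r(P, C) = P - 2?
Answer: (2 - I*sqrt(3))**2 ≈ 1.0 - 6.9282*I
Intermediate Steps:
r(P, C) = -2 + P
r(sqrt(1 - 4), 10)**2 = (-2 + sqrt(1 - 4))**2 = (-2 + sqrt(-3))**2 = (-2 + I*sqrt(3))**2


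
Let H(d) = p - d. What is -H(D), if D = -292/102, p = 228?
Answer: -11774/51 ≈ -230.86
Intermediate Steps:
D = -146/51 (D = -292*1/102 = -146/51 ≈ -2.8627)
H(d) = 228 - d
-H(D) = -(228 - 1*(-146/51)) = -(228 + 146/51) = -1*11774/51 = -11774/51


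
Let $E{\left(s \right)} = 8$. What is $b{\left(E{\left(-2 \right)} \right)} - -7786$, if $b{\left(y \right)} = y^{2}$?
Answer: $7850$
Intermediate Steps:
$b{\left(E{\left(-2 \right)} \right)} - -7786 = 8^{2} - -7786 = 64 + \left(-365 + 8151\right) = 64 + 7786 = 7850$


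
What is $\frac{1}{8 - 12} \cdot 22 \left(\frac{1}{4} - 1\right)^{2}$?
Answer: $- \frac{99}{32} \approx -3.0938$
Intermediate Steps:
$\frac{1}{8 - 12} \cdot 22 \left(\frac{1}{4} - 1\right)^{2} = \frac{1}{-4} \cdot 22 \left(\frac{1}{4} - 1\right)^{2} = \left(- \frac{1}{4}\right) 22 \left(- \frac{3}{4}\right)^{2} = \left(- \frac{11}{2}\right) \frac{9}{16} = - \frac{99}{32}$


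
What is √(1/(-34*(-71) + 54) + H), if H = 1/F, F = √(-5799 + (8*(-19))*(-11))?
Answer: √(10508823593 - 6284414012*I*√4127)/5092718 ≈ 0.089378 - 0.087081*I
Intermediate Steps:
F = I*√4127 (F = √(-5799 - 152*(-11)) = √(-5799 + 1672) = √(-4127) = I*√4127 ≈ 64.242*I)
H = -I*√4127/4127 (H = 1/(I*√4127) = -I*√4127/4127 ≈ -0.015566*I)
√(1/(-34*(-71) + 54) + H) = √(1/(-34*(-71) + 54) - I*√4127/4127) = √(1/(2414 + 54) - I*√4127/4127) = √(1/2468 - I*√4127/4127)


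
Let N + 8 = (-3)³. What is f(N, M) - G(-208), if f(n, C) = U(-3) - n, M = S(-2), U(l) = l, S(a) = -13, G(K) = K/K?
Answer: 31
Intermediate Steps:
G(K) = 1
N = -35 (N = -8 + (-3)³ = -8 - 27 = -35)
M = -13
f(n, C) = -3 - n
f(N, M) - G(-208) = (-3 - 1*(-35)) - 1*1 = (-3 + 35) - 1 = 32 - 1 = 31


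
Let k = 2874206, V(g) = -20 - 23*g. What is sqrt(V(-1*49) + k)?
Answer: sqrt(2875313) ≈ 1695.7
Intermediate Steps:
sqrt(V(-1*49) + k) = sqrt((-20 - (-23)*49) + 2874206) = sqrt((-20 - 23*(-49)) + 2874206) = sqrt((-20 + 1127) + 2874206) = sqrt(1107 + 2874206) = sqrt(2875313)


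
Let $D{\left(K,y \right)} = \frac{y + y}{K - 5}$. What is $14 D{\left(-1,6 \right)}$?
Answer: $-28$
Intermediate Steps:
$D{\left(K,y \right)} = \frac{2 y}{-5 + K}$
$14 D{\left(-1,6 \right)} = 14 \cdot 2 \cdot 6 \frac{1}{-5 - 1} = 14 \cdot 2 \cdot 6 \frac{1}{-6} = 14 \cdot 2 \cdot 6 \left(- \frac{1}{6}\right) = 14 \left(-2\right) = -28$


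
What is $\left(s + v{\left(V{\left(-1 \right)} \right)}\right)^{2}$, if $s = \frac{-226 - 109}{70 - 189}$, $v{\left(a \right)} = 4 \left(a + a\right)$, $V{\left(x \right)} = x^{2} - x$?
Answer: $\frac{5013121}{14161} \approx 354.01$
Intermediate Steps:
$v{\left(a \right)} = 8 a$ ($v{\left(a \right)} = 4 \cdot 2 a = 8 a$)
$s = \frac{335}{119}$ ($s = - \frac{335}{-119} = \left(-335\right) \left(- \frac{1}{119}\right) = \frac{335}{119} \approx 2.8151$)
$\left(s + v{\left(V{\left(-1 \right)} \right)}\right)^{2} = \left(\frac{335}{119} + 8 \left(- (-1 - 1)\right)\right)^{2} = \left(\frac{335}{119} + 8 \left(\left(-1\right) \left(-2\right)\right)\right)^{2} = \left(\frac{335}{119} + 8 \cdot 2\right)^{2} = \left(\frac{335}{119} + 16\right)^{2} = \left(\frac{2239}{119}\right)^{2} = \frac{5013121}{14161}$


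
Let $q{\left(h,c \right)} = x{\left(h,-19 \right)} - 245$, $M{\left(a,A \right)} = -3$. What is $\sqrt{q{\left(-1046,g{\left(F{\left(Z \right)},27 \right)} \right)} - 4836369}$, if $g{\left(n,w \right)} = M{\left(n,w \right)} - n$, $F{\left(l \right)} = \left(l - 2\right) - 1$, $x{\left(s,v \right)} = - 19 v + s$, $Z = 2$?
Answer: $i \sqrt{4837299} \approx 2199.4 i$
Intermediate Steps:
$x{\left(s,v \right)} = s - 19 v$
$F{\left(l \right)} = -3 + l$ ($F{\left(l \right)} = \left(-2 + l\right) - 1 = -3 + l$)
$g{\left(n,w \right)} = -3 - n$
$q{\left(h,c \right)} = 116 + h$ ($q{\left(h,c \right)} = \left(h - -361\right) - 245 = \left(h + 361\right) - 245 = \left(361 + h\right) - 245 = 116 + h$)
$\sqrt{q{\left(-1046,g{\left(F{\left(Z \right)},27 \right)} \right)} - 4836369} = \sqrt{\left(116 - 1046\right) - 4836369} = \sqrt{-930 - 4836369} = \sqrt{-4837299} = i \sqrt{4837299}$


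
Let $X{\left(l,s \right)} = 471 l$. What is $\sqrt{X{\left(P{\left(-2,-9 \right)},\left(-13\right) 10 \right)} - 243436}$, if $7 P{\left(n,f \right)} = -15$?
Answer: $\frac{i \sqrt{11977819}}{7} \approx 494.41 i$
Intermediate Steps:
$P{\left(n,f \right)} = - \frac{15}{7}$ ($P{\left(n,f \right)} = \frac{1}{7} \left(-15\right) = - \frac{15}{7}$)
$\sqrt{X{\left(P{\left(-2,-9 \right)},\left(-13\right) 10 \right)} - 243436} = \sqrt{471 \left(- \frac{15}{7}\right) - 243436} = \sqrt{- \frac{7065}{7} - 243436} = \sqrt{- \frac{1711117}{7}} = \frac{i \sqrt{11977819}}{7}$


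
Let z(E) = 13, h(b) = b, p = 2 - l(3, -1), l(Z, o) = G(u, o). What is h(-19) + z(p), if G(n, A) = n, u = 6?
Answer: -6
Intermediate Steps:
l(Z, o) = 6
p = -4 (p = 2 - 1*6 = 2 - 6 = -4)
h(-19) + z(p) = -19 + 13 = -6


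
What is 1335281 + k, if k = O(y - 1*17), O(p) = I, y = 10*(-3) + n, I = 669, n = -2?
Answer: 1335950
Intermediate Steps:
y = -32 (y = 10*(-3) - 2 = -30 - 2 = -32)
O(p) = 669
k = 669
1335281 + k = 1335281 + 669 = 1335950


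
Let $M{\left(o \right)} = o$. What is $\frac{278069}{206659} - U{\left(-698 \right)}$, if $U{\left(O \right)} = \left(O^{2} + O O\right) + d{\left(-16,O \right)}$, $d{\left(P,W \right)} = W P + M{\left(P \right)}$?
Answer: $- \frac{203674565971}{206659} \approx -9.8556 \cdot 10^{5}$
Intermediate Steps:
$d{\left(P,W \right)} = P + P W$ ($d{\left(P,W \right)} = W P + P = P W + P = P + P W$)
$U{\left(O \right)} = -16 - 16 O + 2 O^{2}$ ($U{\left(O \right)} = \left(O^{2} + O O\right) - 16 \left(1 + O\right) = \left(O^{2} + O^{2}\right) - \left(16 + 16 O\right) = 2 O^{2} - \left(16 + 16 O\right) = -16 - 16 O + 2 O^{2}$)
$\frac{278069}{206659} - U{\left(-698 \right)} = \frac{278069}{206659} - \left(-16 - -11168 + 2 \left(-698\right)^{2}\right) = 278069 \cdot \frac{1}{206659} - \left(-16 + 11168 + 2 \cdot 487204\right) = \frac{278069}{206659} - \left(-16 + 11168 + 974408\right) = \frac{278069}{206659} - 985560 = - \frac{203674565971}{206659}$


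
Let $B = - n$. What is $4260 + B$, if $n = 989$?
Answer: $3271$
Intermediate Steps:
$B = -989$ ($B = \left(-1\right) 989 = -989$)
$4260 + B = 4260 - 989 = 3271$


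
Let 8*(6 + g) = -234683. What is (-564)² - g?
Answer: 2779499/8 ≈ 3.4744e+5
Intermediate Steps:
g = -234731/8 (g = -6 + (⅛)*(-234683) = -6 - 234683/8 = -234731/8 ≈ -29341.)
(-564)² - g = (-564)² - 1*(-234731/8) = 318096 + 234731/8 = 2779499/8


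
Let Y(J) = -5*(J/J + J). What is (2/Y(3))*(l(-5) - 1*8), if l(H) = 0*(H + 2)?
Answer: ⅘ ≈ 0.80000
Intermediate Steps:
Y(J) = -5 - 5*J (Y(J) = -5*(1 + J) = -5 - 5*J)
l(H) = 0 (l(H) = 0*(2 + H) = 0)
(2/Y(3))*(l(-5) - 1*8) = (2/(-5 - 5*3))*(0 - 1*8) = (2/(-5 - 15))*(0 - 8) = (2/(-20))*(-8) = (2*(-1/20))*(-8) = -⅒*(-8) = ⅘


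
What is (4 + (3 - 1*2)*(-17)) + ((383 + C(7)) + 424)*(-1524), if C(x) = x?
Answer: -1240549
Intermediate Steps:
(4 + (3 - 1*2)*(-17)) + ((383 + C(7)) + 424)*(-1524) = (4 + (3 - 1*2)*(-17)) + ((383 + 7) + 424)*(-1524) = (4 + (3 - 2)*(-17)) + (390 + 424)*(-1524) = (4 + 1*(-17)) + 814*(-1524) = (4 - 17) - 1240536 = -13 - 1240536 = -1240549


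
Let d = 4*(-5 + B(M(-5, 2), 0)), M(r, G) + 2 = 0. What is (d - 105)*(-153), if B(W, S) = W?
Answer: 20349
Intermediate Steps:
M(r, G) = -2 (M(r, G) = -2 + 0 = -2)
d = -28 (d = 4*(-5 - 2) = 4*(-7) = -28)
(d - 105)*(-153) = (-28 - 105)*(-153) = -133*(-153) = 20349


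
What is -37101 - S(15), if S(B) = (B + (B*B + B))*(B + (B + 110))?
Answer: -72801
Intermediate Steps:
S(B) = (110 + 2*B)*(B² + 2*B) (S(B) = (B + (B² + B))*(B + (110 + B)) = (B + (B + B²))*(110 + 2*B) = (B² + 2*B)*(110 + 2*B) = (110 + 2*B)*(B² + 2*B))
-37101 - S(15) = -37101 - 2*15*(110 + 15² + 57*15) = -37101 - 2*15*(110 + 225 + 855) = -37101 - 2*15*1190 = -37101 - 1*35700 = -37101 - 35700 = -72801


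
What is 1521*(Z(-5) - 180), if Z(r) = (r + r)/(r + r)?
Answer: -272259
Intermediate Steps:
Z(r) = 1 (Z(r) = (2*r)/((2*r)) = (2*r)*(1/(2*r)) = 1)
1521*(Z(-5) - 180) = 1521*(1 - 180) = 1521*(-179) = -272259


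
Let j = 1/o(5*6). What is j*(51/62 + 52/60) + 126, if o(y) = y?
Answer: 3516971/27900 ≈ 126.06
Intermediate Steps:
j = 1/30 (j = 1/(5*6) = 1/30 ≈ 0.033333)
j*(51/62 + 52/60) + 126 = (51/62 + 52/60)/30 + 126 = (51*(1/62) + 52*(1/60))/30 + 126 = (51/62 + 13/15)/30 + 126 = (1/30)*(1571/930) + 126 = 1571/27900 + 126 = 3516971/27900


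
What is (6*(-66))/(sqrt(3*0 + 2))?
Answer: -198*sqrt(2) ≈ -280.01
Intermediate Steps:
(6*(-66))/(sqrt(3*0 + 2)) = -396/sqrt(0 + 2) = -396*sqrt(2)/2 = -198*sqrt(2)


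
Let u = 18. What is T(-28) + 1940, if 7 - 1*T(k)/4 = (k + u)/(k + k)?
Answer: 13771/7 ≈ 1967.3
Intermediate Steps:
T(k) = 28 - 2*(18 + k)/k (T(k) = 28 - 4*(k + 18)/(k + k) = 28 - 4*(18 + k)/(2*k) = 28 - 4*(18 + k)*1/(2*k) = 28 - 2*(18 + k)/k)
T(-28) + 1940 = (26 - 36/(-28)) + 1940 = (26 - 36*(-1/28)) + 1940 = (26 + 9/7) + 1940 = 191/7 + 1940 = 13771/7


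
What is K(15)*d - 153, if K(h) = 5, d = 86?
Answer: 277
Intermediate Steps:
K(15)*d - 153 = 5*86 - 153 = 430 - 153 = 277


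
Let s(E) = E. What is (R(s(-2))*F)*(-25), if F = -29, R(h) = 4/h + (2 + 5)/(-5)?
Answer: -2465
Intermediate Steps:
R(h) = -7/5 + 4/h (R(h) = 4/h + 7*(-⅕) = 4/h - 7/5 = -7/5 + 4/h)
(R(s(-2))*F)*(-25) = ((-7/5 + 4/(-2))*(-29))*(-25) = ((-7/5 + 4*(-½))*(-29))*(-25) = ((-7/5 - 2)*(-29))*(-25) = -17/5*(-29)*(-25) = (493/5)*(-25) = -2465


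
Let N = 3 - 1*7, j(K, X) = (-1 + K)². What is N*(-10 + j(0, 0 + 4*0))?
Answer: 36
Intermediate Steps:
N = -4 (N = 3 - 7 = -4)
N*(-10 + j(0, 0 + 4*0)) = -4*(-10 + (-1 + 0)²) = -4*(-10 + (-1)²) = -4*(-10 + 1) = -4*(-9) = 36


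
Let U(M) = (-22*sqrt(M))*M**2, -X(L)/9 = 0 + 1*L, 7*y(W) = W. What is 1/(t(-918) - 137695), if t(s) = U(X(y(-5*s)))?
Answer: -462847973/11645317459238697273322235 + 662264768088*I*sqrt(3570)/2329063491847739454664447 ≈ -3.9745e-17 + 1.699e-11*I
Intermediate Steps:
y(W) = W/7
X(L) = -9*L (X(L) = -9*(0 + 1*L) = -9*(0 + L) = -9*L)
U(M) = -22*M**(5/2)
t(s) = -133650*sqrt(35)*s**(5/2)/343 (t(s) = -22*243*(25*sqrt(35)*s**(5/2)/343) = -22*6075*sqrt(35)*s**(5/2)/343 = -133650*sqrt(35)*s**(5/2)/343)
1/(t(-918) - 137695) = 1/(-133650*sqrt(35)*(-918)**(5/2)/343 - 137695) = 1/(-133650*sqrt(35)*2528172*I*sqrt(102)/343 - 137695) = 1/(-337890187800*I*sqrt(3570)/343 - 137695) = 1/(-137695 - 337890187800*I*sqrt(3570)/343)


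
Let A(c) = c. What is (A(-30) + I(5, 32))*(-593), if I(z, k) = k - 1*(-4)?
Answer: -3558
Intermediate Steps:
I(z, k) = 4 + k (I(z, k) = k + 4 = 4 + k)
(A(-30) + I(5, 32))*(-593) = (-30 + (4 + 32))*(-593) = (-30 + 36)*(-593) = 6*(-593) = -3558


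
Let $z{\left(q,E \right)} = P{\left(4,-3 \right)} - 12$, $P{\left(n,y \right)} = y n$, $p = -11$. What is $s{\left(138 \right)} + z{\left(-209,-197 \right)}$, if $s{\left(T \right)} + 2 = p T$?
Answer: $-1544$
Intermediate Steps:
$P{\left(n,y \right)} = n y$
$s{\left(T \right)} = -2 - 11 T$
$z{\left(q,E \right)} = -24$ ($z{\left(q,E \right)} = 4 \left(-3\right) - 12 = -12 - 12 = -24$)
$s{\left(138 \right)} + z{\left(-209,-197 \right)} = \left(-2 - 1518\right) - 24 = -1520 - 24 = -1544$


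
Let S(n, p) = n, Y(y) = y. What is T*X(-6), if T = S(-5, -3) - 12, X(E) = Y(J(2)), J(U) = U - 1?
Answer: -17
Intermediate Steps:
J(U) = -1 + U
X(E) = 1 (X(E) = -1 + 2 = 1)
T = -17 (T = -5 - 12 = -17)
T*X(-6) = -17*1 = -17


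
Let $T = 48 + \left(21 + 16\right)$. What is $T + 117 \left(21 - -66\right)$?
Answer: $10264$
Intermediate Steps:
$T = 85$ ($T = 48 + 37 = 85$)
$T + 117 \left(21 - -66\right) = 85 + 117 \left(21 - -66\right) = 85 + 117 \left(21 + 66\right) = 85 + 117 \cdot 87 = 85 + 10179 = 10264$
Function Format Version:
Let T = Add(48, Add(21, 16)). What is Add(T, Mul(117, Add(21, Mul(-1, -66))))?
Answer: 10264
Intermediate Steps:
T = 85 (T = Add(48, 37) = 85)
Add(T, Mul(117, Add(21, Mul(-1, -66)))) = Add(85, Mul(117, Add(21, Mul(-1, -66)))) = Add(85, Mul(117, Add(21, 66))) = Add(85, Mul(117, 87)) = Add(85, 10179) = 10264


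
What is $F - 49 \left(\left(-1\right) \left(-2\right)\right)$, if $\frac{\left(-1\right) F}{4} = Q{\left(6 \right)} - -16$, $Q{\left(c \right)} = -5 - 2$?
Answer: $-134$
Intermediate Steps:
$Q{\left(c \right)} = -7$ ($Q{\left(c \right)} = -5 - 2 = -7$)
$F = -36$ ($F = - 4 \left(-7 - -16\right) = - 4 \left(-7 + 16\right) = \left(-4\right) 9 = -36$)
$F - 49 \left(\left(-1\right) \left(-2\right)\right) = -36 - 49 \left(\left(-1\right) \left(-2\right)\right) = -36 - 98 = -134$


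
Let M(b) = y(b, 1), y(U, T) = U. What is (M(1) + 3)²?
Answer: 16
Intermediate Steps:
M(b) = b
(M(1) + 3)² = (1 + 3)² = 4² = 16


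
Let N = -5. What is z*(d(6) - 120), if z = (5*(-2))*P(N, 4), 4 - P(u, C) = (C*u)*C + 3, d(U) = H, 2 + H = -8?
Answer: 105300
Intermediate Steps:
H = -10 (H = -2 - 8 = -10)
d(U) = -10
P(u, C) = 1 - u*C² (P(u, C) = 4 - ((C*u)*C + 3) = 4 - (u*C² + 3) = 4 - (3 + u*C²) = 4 + (-3 - u*C²) = 1 - u*C²)
z = -810 (z = (5*(-2))*(1 - 1*(-5)*4²) = -10*(1 - 1*(-5)*16) = -10*(1 + 80) = -10*81 = -810)
z*(d(6) - 120) = -810*(-10 - 120) = -810*(-130) = 105300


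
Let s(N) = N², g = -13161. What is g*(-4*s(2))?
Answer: 210576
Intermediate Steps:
g*(-4*s(2)) = -(-52644)*2² = -(-52644)*4 = -13161*(-16) = 210576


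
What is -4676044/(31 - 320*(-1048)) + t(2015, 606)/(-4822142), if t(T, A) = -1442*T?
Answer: -829770231343/62203962597 ≈ -13.340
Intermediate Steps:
-4676044/(31 - 320*(-1048)) + t(2015, 606)/(-4822142) = -4676044/(31 - 320*(-1048)) - 1442*2015/(-4822142) = -4676044/(31 + 335360) - 2905630*(-1/4822142) = -4676044/335391 + 111755/185467 = -829770231343/62203962597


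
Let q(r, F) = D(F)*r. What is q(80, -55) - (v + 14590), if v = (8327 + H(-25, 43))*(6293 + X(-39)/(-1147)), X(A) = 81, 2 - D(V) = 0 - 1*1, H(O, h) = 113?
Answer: -60936295050/1147 ≈ -5.3127e+7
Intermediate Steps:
D(V) = 3 (D(V) = 2 - (0 - 1*1) = 2 - (0 - 1) = 2 - 1*(-1) = 2 + 1 = 3)
v = 60919835600/1147 (v = (8327 + 113)*(6293 + 81/(-1147)) = 8440*(6293 + 81*(-1/1147)) = 8440*(6293 - 81/1147) = 8440*(7217990/1147) = 60919835600/1147 ≈ 5.3112e+7)
q(r, F) = 3*r
q(80, -55) - (v + 14590) = 3*80 - (60919835600/1147 + 14590) = 240 - 1*60936570330/1147 = 240 - 60936570330/1147 = -60936295050/1147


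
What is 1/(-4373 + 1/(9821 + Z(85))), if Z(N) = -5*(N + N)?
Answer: -8971/39230182 ≈ -0.00022868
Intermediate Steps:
Z(N) = -10*N
1/(-4373 + 1/(9821 + Z(85))) = 1/(-4373 + 1/(9821 - 10*85)) = 1/(-4373 + 1/(9821 - 850)) = 1/(-4373 + 1/8971) = 1/(-39230182/8971) = -8971/39230182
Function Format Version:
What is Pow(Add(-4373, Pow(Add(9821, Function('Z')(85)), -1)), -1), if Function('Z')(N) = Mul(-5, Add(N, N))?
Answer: Rational(-8971, 39230182) ≈ -0.00022868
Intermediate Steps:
Function('Z')(N) = Mul(-10, N) (Function('Z')(N) = Mul(-5, Mul(2, N)) = Mul(-10, N))
Pow(Add(-4373, Pow(Add(9821, Function('Z')(85)), -1)), -1) = Pow(Add(-4373, Pow(Add(9821, Mul(-10, 85)), -1)), -1) = Pow(Add(-4373, Pow(Add(9821, -850), -1)), -1) = Pow(Add(-4373, Pow(8971, -1)), -1) = Pow(Add(-4373, Rational(1, 8971)), -1) = Pow(Rational(-39230182, 8971), -1) = Rational(-8971, 39230182)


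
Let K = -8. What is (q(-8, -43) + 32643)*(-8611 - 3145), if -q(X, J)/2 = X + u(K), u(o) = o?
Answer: -384127300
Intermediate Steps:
q(X, J) = 16 - 2*X (q(X, J) = -2*(X - 8) = -2*(-8 + X) = 16 - 2*X)
(q(-8, -43) + 32643)*(-8611 - 3145) = ((16 - 2*(-8)) + 32643)*(-8611 - 3145) = ((16 + 16) + 32643)*(-11756) = (32 + 32643)*(-11756) = 32675*(-11756) = -384127300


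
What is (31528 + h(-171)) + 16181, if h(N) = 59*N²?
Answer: 1772928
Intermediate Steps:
(31528 + h(-171)) + 16181 = (31528 + 59*(-171)²) + 16181 = (31528 + 59*29241) + 16181 = (31528 + 1725219) + 16181 = 1756747 + 16181 = 1772928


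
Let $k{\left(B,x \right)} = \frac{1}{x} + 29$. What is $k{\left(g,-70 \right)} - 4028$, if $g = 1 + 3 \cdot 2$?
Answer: $- \frac{279931}{70} \approx -3999.0$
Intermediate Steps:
$g = 7$ ($g = 1 + 6 = 7$)
$k{\left(B,x \right)} = 29 + \frac{1}{x}$
$k{\left(g,-70 \right)} - 4028 = \left(29 + \frac{1}{-70}\right) - 4028 = \left(29 - \frac{1}{70}\right) - 4028 = \frac{2029}{70} - 4028 = - \frac{279931}{70}$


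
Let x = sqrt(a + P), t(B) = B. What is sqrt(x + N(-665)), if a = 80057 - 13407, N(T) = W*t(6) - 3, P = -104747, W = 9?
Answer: sqrt(51 + 3*I*sqrt(4233)) ≈ 11.241 + 8.6815*I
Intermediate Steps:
N(T) = 51 (N(T) = 9*6 - 3 = 54 - 3 = 51)
a = 66650
x = 3*I*sqrt(4233) (x = sqrt(66650 - 104747) = sqrt(-38097) = 3*I*sqrt(4233) ≈ 195.18*I)
sqrt(x + N(-665)) = sqrt(3*I*sqrt(4233) + 51) = sqrt(51 + 3*I*sqrt(4233))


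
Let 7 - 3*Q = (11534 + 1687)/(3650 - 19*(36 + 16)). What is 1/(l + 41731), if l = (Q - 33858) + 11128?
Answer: 7986/151747399 ≈ 5.2627e-5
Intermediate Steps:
Q = 5413/7986 (Q = 7/3 - (11534 + 1687)/(3*(3650 - 19*(36 + 16))) = 7/3 - 4407/(3650 - 19*52) = 7/3 - 4407/(3650 - 988) = 7/3 - 4407/2662 = 5413/7986 ≈ 0.67781)
l = -181516367/7986 (l = (5413/7986 - 33858) + 11128 = -270384575/7986 + 11128 = -181516367/7986 ≈ -22729.)
1/(l + 41731) = 1/(-181516367/7986 + 41731) = 1/(151747399/7986) = 7986/151747399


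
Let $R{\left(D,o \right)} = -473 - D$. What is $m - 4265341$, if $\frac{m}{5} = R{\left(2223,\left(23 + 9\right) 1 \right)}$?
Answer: $-4278821$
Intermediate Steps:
$m = -13480$ ($m = 5 \left(-473 - 2223\right) = 5 \left(-2696\right) = -13480$)
$m - 4265341 = -13480 - 4265341 = -4278821$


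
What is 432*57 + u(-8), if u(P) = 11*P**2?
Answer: 25328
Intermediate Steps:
432*57 + u(-8) = 432*57 + 11*(-8)**2 = 24624 + 11*64 = 24624 + 704 = 25328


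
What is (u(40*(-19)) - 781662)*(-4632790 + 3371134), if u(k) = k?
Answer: 987147410832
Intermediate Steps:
(u(40*(-19)) - 781662)*(-4632790 + 3371134) = (40*(-19) - 781662)*(-4632790 + 3371134) = (-760 - 781662)*(-1261656) = -782422*(-1261656) = 987147410832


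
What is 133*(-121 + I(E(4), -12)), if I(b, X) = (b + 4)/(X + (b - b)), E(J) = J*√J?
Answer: -16226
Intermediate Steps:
E(J) = J^(3/2)
I(b, X) = (4 + b)/X (I(b, X) = (4 + b)/(X + 0) = (4 + b)/X)
133*(-121 + I(E(4), -12)) = 133*(-121 + (4 + 4^(3/2))/(-12)) = 133*(-121 - (4 + 8)/12) = 133*(-121 - 1/12*12) = 133*(-121 - 1) = 133*(-122) = -16226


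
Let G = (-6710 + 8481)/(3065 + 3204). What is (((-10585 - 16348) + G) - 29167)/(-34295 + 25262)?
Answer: 351689129/56627877 ≈ 6.2105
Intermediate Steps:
G = 1771/6269 ≈ 0.28250
(((-10585 - 16348) + G) - 29167)/(-34295 + 25262) = (((-10585 - 16348) + 1771/6269) - 29167)/(-34295 + 25262) = ((-26933 + 1771/6269) - 29167)/(-9033) = (-168841206/6269 - 29167)*(-1/9033) = -351689129/6269*(-1/9033) = 351689129/56627877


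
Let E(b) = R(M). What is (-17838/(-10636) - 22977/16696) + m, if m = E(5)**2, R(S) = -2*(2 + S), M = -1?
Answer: 190938625/44394664 ≈ 4.3009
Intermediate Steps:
R(S) = -4 - 2*S
E(b) = -2 (E(b) = -4 - 2*(-1) = -4 + 2 = -2)
m = 4 (m = (-2)**2 = 4)
(-17838/(-10636) - 22977/16696) + m = (-17838/(-10636) - 22977/16696) + 4 = (-17838*(-1/10636) - 22977*1/16696) + 4 = (8919/5318 - 22977/16696) + 4 = 13359969/44394664 + 4 = 190938625/44394664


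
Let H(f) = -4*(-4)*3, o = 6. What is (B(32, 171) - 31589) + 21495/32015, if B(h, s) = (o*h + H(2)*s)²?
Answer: 451593419932/6403 ≈ 7.0528e+7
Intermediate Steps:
H(f) = 48 (H(f) = 16*3 = 48)
B(h, s) = (6*h + 48*s)²
(B(32, 171) - 31589) + 21495/32015 = (36*(32 + 8*171)² - 31589) + 21495/32015 = (36*(32 + 1368)² - 31589) + 21495*(1/32015) = (36*1400² - 31589) + 4299/6403 = (36*1960000 - 31589) + 4299/6403 = (70560000 - 31589) + 4299/6403 = 70528411 + 4299/6403 = 451593419932/6403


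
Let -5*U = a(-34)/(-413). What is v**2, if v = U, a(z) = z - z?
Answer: 0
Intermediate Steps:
a(z) = 0
U = 0 (U = -0/(-413) = -0*(-1)/413 = -1/5*0 = 0)
v = 0
v**2 = 0**2 = 0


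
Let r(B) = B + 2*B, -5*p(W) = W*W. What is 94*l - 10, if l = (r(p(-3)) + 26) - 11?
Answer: 4462/5 ≈ 892.40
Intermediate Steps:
p(W) = -W²/5 (p(W) = -W*W/5 = -W²/5)
r(B) = 3*B
l = 48/5 (l = (3*(-⅕*(-3)²) + 26) - 11 = (3*(-⅕*9) + 26) - 11 = (3*(-9/5) + 26) - 11 = (-27/5 + 26) - 11 = 103/5 - 11 = 48/5 ≈ 9.6000)
94*l - 10 = 94*(48/5) - 10 = 4512/5 - 10 = 4462/5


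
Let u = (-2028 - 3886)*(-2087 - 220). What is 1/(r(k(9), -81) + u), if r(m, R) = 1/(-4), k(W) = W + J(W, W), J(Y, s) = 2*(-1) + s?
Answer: 4/54574391 ≈ 7.3294e-8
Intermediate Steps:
J(Y, s) = -2 + s
k(W) = -2 + 2*W (k(W) = W + (-2 + W) = -2 + 2*W)
r(m, R) = -¼
u = 13643598 (u = -5914*(-2307) = 13643598)
1/(r(k(9), -81) + u) = 1/(-¼ + 13643598) = 1/(54574391/4) = 4/54574391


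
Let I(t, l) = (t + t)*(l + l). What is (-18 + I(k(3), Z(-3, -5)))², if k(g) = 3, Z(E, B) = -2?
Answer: 1764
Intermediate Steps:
I(t, l) = 4*l*t (I(t, l) = (2*t)*(2*l) = 4*l*t)
(-18 + I(k(3), Z(-3, -5)))² = (-18 + 4*(-2)*3)² = (-18 - 24)² = (-42)² = 1764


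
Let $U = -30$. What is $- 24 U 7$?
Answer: $5040$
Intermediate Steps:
$- 24 U 7 = \left(-24\right) \left(-30\right) 7 = 720 \cdot 7 = 5040$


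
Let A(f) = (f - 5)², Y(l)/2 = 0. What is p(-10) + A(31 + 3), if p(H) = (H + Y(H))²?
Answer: 941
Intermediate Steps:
Y(l) = 0 (Y(l) = 2*0 = 0)
A(f) = (-5 + f)²
p(H) = H² (p(H) = (H + 0)² = H²)
p(-10) + A(31 + 3) = (-10)² + (-5 + (31 + 3))² = 100 + (-5 + 34)² = 100 + 29² = 100 + 841 = 941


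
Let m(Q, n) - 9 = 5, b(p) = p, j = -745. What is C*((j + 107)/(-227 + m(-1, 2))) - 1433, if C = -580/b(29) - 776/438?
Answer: -69887135/46647 ≈ -1498.2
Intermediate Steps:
m(Q, n) = 14 (m(Q, n) = 9 + 5 = 14)
C = -4768/219 (C = -580/29 - 776/438 = -580*1/29 - 776*1/438 = -20 - 388/219 = -4768/219 ≈ -21.772)
C*((j + 107)/(-227 + m(-1, 2))) - 1433 = -4768*(-745 + 107)/(219*(-227 + 14)) - 1433 = -(-3041984)/(219*(-213)) - 1433 = -(-3041984)*(-1)/(219*213) - 1433 = -4768/219*638/213 - 1433 = -3041984/46647 - 1433 = -69887135/46647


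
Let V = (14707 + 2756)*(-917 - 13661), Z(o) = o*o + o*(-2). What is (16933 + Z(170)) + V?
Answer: -254530121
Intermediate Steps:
Z(o) = o**2 - 2*o
V = -254575614 (V = 17463*(-14578) = -254575614)
(16933 + Z(170)) + V = (16933 + 170*(-2 + 170)) - 254575614 = (16933 + 170*168) - 254575614 = (16933 + 28560) - 254575614 = 45493 - 254575614 = -254530121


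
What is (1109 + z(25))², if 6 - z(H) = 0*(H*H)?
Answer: 1243225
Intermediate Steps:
z(H) = 6 (z(H) = 6 - 0*H*H = 6 - 0*H² = 6 - 1*0 = 6 + 0 = 6)
(1109 + z(25))² = (1109 + 6)² = 1115² = 1243225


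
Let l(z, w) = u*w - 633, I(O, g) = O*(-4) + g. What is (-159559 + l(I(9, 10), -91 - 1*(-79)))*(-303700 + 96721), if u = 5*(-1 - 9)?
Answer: 33032192568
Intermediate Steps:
u = -50 (u = 5*(-10) = -50)
I(O, g) = g - 4*O (I(O, g) = -4*O + g = g - 4*O)
l(z, w) = -633 - 50*w (l(z, w) = -50*w - 633 = -633 - 50*w)
(-159559 + l(I(9, 10), -91 - 1*(-79)))*(-303700 + 96721) = (-159559 + (-633 - 50*(-91 - 1*(-79))))*(-303700 + 96721) = (-159559 + (-633 - 50*(-91 + 79)))*(-206979) = (-159559 + (-633 - 50*(-12)))*(-206979) = (-159559 + (-633 + 600))*(-206979) = (-159559 - 33)*(-206979) = -159592*(-206979) = 33032192568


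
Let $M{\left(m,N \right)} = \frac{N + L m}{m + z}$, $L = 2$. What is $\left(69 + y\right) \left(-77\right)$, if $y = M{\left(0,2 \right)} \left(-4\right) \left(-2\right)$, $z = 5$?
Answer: $- \frac{27797}{5} \approx -5559.4$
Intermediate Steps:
$M{\left(m,N \right)} = \frac{N + 2 m}{5 + m}$ ($M{\left(m,N \right)} = \frac{N + 2 m}{m + 5} = \frac{N + 2 m}{5 + m}$)
$y = \frac{16}{5}$ ($y = \frac{2 + 2 \cdot 0}{5 + 0} \left(-4\right) \left(-2\right) = \frac{2 + 0}{5} \left(-4\right) \left(-2\right) = \frac{1}{5} \cdot 2 \left(-4\right) \left(-2\right) = \frac{2}{5} \left(-4\right) \left(-2\right) = \left(- \frac{8}{5}\right) \left(-2\right) = \frac{16}{5} \approx 3.2$)
$\left(69 + y\right) \left(-77\right) = \left(69 + \frac{16}{5}\right) \left(-77\right) = \frac{361}{5} \left(-77\right) = - \frac{27797}{5}$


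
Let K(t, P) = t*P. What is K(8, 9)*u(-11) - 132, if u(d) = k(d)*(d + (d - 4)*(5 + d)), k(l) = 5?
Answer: 28308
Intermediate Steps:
u(d) = 5*d + 5*(-4 + d)*(5 + d) (u(d) = 5*(d + (d - 4)*(5 + d)) = 5*(d + (-4 + d)*(5 + d)) = 5*d + 5*(-4 + d)*(5 + d))
K(t, P) = P*t
K(8, 9)*u(-11) - 132 = (9*8)*(-100 + 5*(-11)² + 10*(-11)) - 132 = 72*(-100 + 5*121 - 110) - 132 = 72*(-100 + 605 - 110) - 132 = 72*395 - 132 = 28440 - 132 = 28308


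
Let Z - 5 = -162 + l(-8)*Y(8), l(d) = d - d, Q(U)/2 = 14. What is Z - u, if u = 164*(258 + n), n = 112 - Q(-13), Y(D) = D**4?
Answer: -56245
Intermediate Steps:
Q(U) = 28 (Q(U) = 2*14 = 28)
n = 84 (n = 112 - 1*28 = 112 - 28 = 84)
u = 56088 (u = 164*(258 + 84) = 164*342 = 56088)
l(d) = 0
Z = -157 (Z = 5 + (-162 + 0*8**4) = 5 + (-162 + 0*4096) = 5 + (-162 + 0) = 5 - 162 = -157)
Z - u = -157 - 1*56088 = -157 - 56088 = -56245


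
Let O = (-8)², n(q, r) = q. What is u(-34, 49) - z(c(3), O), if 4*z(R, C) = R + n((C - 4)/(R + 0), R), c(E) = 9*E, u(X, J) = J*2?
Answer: 3265/36 ≈ 90.694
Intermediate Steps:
u(X, J) = 2*J
O = 64
z(R, C) = R/4 + (-4 + C)/(4*R) (z(R, C) = (R + (C - 4)/(R + 0))/4 = (R + (-4 + C)/R)/4 = R/4 + (-4 + C)/(4*R))
u(-34, 49) - z(c(3), O) = 2*49 - (-4 + 64 + (9*3)²)/(4*(9*3)) = 98 - (-4 + 64 + 27²)/(4*27) = 98 - (-4 + 64 + 729)/(4*27) = 98 - 789/(4*27) = 98 - 1*263/36 = 98 - 263/36 = 3265/36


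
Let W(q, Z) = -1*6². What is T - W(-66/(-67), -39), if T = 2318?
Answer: 2354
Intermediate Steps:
W(q, Z) = -36 (W(q, Z) = -1*36 = -36)
T - W(-66/(-67), -39) = 2318 - 1*(-36) = 2318 + 36 = 2354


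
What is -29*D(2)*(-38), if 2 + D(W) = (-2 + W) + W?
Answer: 0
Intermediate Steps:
D(W) = -4 + 2*W (D(W) = -2 + ((-2 + W) + W) = -2 + (-2 + 2*W) = -4 + 2*W)
-29*D(2)*(-38) = -29*(-4 + 2*2)*(-38) = -29*(-4 + 4)*(-38) = -29*0*(-38) = 0*(-38) = 0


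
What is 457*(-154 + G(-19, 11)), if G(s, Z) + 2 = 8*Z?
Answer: -31076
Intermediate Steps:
G(s, Z) = -2 + 8*Z
457*(-154 + G(-19, 11)) = 457*(-154 + (-2 + 8*11)) = 457*(-154 + (-2 + 88)) = 457*(-154 + 86) = 457*(-68) = -31076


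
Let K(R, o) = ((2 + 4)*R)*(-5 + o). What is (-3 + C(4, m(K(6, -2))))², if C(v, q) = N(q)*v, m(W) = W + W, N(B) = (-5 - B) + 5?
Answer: 4052169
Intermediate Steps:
N(B) = -B
K(R, o) = 6*R*(-5 + o) (K(R, o) = (6*R)*(-5 + o) = 6*R*(-5 + o))
m(W) = 2*W
C(v, q) = -q*v (C(v, q) = (-q)*v = -q*v)
(-3 + C(4, m(K(6, -2))))² = (-3 - 1*2*(6*6*(-5 - 2))*4)² = (-3 - 1*2*(6*6*(-7))*4)² = (-3 - 1*2*(-252)*4)² = (-3 - 1*(-504)*4)² = (-3 + 2016)² = 2013² = 4052169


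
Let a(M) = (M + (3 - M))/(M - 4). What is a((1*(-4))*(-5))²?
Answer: 9/256 ≈ 0.035156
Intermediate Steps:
a(M) = 3/(-4 + M)
a((1*(-4))*(-5))² = (3/(-4 + (1*(-4))*(-5)))² = (3/(-4 - 4*(-5)))² = (3/(-4 + 20))² = (3/16)² = 9/256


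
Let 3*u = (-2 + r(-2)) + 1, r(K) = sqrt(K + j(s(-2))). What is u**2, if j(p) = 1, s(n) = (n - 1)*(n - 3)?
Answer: (1 - I)**2/9 ≈ -0.22222*I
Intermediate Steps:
s(n) = (-1 + n)*(-3 + n)
r(K) = sqrt(1 + K) (r(K) = sqrt(K + 1) = sqrt(1 + K))
u = -1/3 + I/3 (u = ((-2 + sqrt(1 - 2)) + 1)/3 = ((-2 + sqrt(-1)) + 1)/3 = ((-2 + I) + 1)/3 = (-1 + I)/3 = -1/3 + I/3 ≈ -0.33333 + 0.33333*I)
u**2 = (-1/3 + I/3)**2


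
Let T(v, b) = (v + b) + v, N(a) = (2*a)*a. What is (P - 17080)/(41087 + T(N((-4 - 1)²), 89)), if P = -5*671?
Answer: -335/716 ≈ -0.46788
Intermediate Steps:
N(a) = 2*a²
P = -3355
T(v, b) = b + 2*v (T(v, b) = (b + v) + v = b + 2*v)
(P - 17080)/(41087 + T(N((-4 - 1)²), 89)) = (-3355 - 17080)/(41087 + (89 + 2*(2*((-4 - 1)²)²))) = -20435/(41087 + (89 + 2*(2*((-5)²)²))) = -20435/(41087 + (89 + 2*(2*25²))) = -20435/(41087 + (89 + 2*(2*625))) = -20435/(41087 + (89 + 2*1250)) = -20435/(41087 + (89 + 2500)) = -20435/(41087 + 2589) = -20435/43676 = -20435*1/43676 = -335/716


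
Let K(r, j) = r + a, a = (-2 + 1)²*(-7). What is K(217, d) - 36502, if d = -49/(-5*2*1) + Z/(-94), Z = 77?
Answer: -36292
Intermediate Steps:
a = -7 (a = (-1)²*(-7) = 1*(-7) = -7)
d = 959/235 (d = -49/(-5*2*1) + 77/(-94) = -49/((-10*1)) + 77*(-1/94) = -49/(-10) - 77/94 = -49*(-⅒) - 77/94 = 49/10 - 77/94 = 959/235 ≈ 4.0808)
K(r, j) = -7 + r (K(r, j) = r - 7 = -7 + r)
K(217, d) - 36502 = (-7 + 217) - 36502 = 210 - 36502 = -36292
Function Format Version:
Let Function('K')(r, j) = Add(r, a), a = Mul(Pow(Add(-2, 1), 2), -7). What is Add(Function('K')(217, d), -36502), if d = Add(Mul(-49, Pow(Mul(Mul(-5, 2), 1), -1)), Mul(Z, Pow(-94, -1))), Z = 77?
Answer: -36292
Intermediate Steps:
a = -7 (a = Mul(Pow(-1, 2), -7) = Mul(1, -7) = -7)
d = Rational(959, 235) (d = Add(Mul(-49, Pow(Mul(Mul(-5, 2), 1), -1)), Mul(77, Pow(-94, -1))) = Add(Mul(-49, Pow(Mul(-10, 1), -1)), Mul(77, Rational(-1, 94))) = Add(Mul(-49, Pow(-10, -1)), Rational(-77, 94)) = Add(Mul(-49, Rational(-1, 10)), Rational(-77, 94)) = Add(Rational(49, 10), Rational(-77, 94)) = Rational(959, 235) ≈ 4.0808)
Function('K')(r, j) = Add(-7, r) (Function('K')(r, j) = Add(r, -7) = Add(-7, r))
Add(Function('K')(217, d), -36502) = Add(Add(-7, 217), -36502) = Add(210, -36502) = -36292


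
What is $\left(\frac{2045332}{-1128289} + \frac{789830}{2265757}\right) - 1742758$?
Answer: $- \frac{4455240311027789388}{2556428699773} \approx -1.7428 \cdot 10^{6}$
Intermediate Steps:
$\left(\frac{2045332}{-1128289} + \frac{789830}{2265757}\right) - 1742758 = \left(2045332 \left(- \frac{1}{1128289}\right) + 789830 \cdot \frac{1}{2265757}\right) - 1742758 = \left(- \frac{2045332}{1128289} + \frac{789830}{2265757}\right) - 1742758 = - \frac{3743068795454}{2556428699773} - 1742758 = - \frac{4455240311027789388}{2556428699773}$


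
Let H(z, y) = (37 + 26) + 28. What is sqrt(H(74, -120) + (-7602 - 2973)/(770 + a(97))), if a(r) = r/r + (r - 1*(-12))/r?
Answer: sqrt(27101871241)/18724 ≈ 8.7923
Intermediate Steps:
a(r) = 1 + (12 + r)/r (a(r) = 1 + (r + 12)/r = 1 + (12 + r)/r)
H(z, y) = 91 (H(z, y) = 63 + 28 = 91)
sqrt(H(74, -120) + (-7602 - 2973)/(770 + a(97))) = sqrt(91 + (-7602 - 2973)/(770 + (2 + 12/97))) = sqrt(91 - 10575/(770 + (2 + 12*(1/97)))) = sqrt(91 - 10575/(770 + (2 + 12/97))) = sqrt(91 - 10575/(770 + 206/97)) = sqrt(91 - 10575/74896/97) = sqrt(91 - 10575*97/74896) = sqrt(91 - 1025775/74896) = sqrt(5789761/74896) = sqrt(27101871241)/18724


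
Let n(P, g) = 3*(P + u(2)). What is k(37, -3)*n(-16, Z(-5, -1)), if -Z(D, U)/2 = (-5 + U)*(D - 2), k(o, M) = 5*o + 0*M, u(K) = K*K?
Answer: -6660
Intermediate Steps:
u(K) = K**2
k(o, M) = 5*o (k(o, M) = 5*o + 0 = 5*o)
Z(D, U) = -2*(-5 + U)*(-2 + D) (Z(D, U) = -2*(-5 + U)*(D - 2) = -2*(-5 + U)*(-2 + D))
n(P, g) = 12 + 3*P (n(P, g) = 3*(P + 2**2) = 3*(P + 4) = 3*(4 + P) = 12 + 3*P)
k(37, -3)*n(-16, Z(-5, -1)) = (5*37)*(12 + 3*(-16)) = 185*(12 - 48) = 185*(-36) = -6660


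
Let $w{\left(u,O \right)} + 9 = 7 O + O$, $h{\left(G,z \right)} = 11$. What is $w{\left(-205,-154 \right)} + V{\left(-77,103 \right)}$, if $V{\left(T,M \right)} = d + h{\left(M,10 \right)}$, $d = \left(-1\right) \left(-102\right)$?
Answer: $-1128$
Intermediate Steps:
$d = 102$
$V{\left(T,M \right)} = 113$ ($V{\left(T,M \right)} = 102 + 11 = 113$)
$w{\left(u,O \right)} = -9 + 8 O$ ($w{\left(u,O \right)} = -9 + \left(7 O + O\right) = -9 + 8 O$)
$w{\left(-205,-154 \right)} + V{\left(-77,103 \right)} = \left(-9 + 8 \left(-154\right)\right) + 113 = \left(-9 - 1232\right) + 113 = -1241 + 113 = -1128$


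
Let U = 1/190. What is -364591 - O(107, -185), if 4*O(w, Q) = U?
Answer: -277089161/760 ≈ -3.6459e+5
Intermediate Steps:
U = 1/190 ≈ 0.0052632
O(w, Q) = 1/760 (O(w, Q) = (1/4)*(1/190) = 1/760)
-364591 - O(107, -185) = -364591 - 1*1/760 = -364591 - 1/760 = -277089161/760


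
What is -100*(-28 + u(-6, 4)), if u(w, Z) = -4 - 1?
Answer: 3300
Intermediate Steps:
u(w, Z) = -5
-100*(-28 + u(-6, 4)) = -100*(-28 - 5) = -100*(-33) = 3300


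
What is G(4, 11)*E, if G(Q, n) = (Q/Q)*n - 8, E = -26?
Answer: -78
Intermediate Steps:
G(Q, n) = -8 + n (G(Q, n) = 1*n - 8 = n - 8 = -8 + n)
G(4, 11)*E = (-8 + 11)*(-26) = 3*(-26) = -78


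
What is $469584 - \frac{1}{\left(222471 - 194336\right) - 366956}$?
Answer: $\frac{159104920465}{338821} \approx 4.6958 \cdot 10^{5}$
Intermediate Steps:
$469584 - \frac{1}{\left(222471 - 194336\right) - 366956} = 469584 - \frac{1}{28135 - 366956} = 469584 - \frac{1}{-338821} = 469584 - - \frac{1}{338821} = 469584 + \frac{1}{338821} = \frac{159104920465}{338821}$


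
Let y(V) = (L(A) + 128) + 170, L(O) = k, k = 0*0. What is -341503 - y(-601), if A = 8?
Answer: -341801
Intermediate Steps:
k = 0
L(O) = 0
y(V) = 298 (y(V) = (0 + 128) + 170 = 128 + 170 = 298)
-341503 - y(-601) = -341503 - 1*298 = -341503 - 298 = -341801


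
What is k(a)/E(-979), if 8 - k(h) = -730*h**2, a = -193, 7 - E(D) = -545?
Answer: 4531963/92 ≈ 49260.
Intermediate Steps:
E(D) = 552 (E(D) = 7 - 1*(-545) = 7 + 545 = 552)
k(h) = 8 + 730*h**2 (k(h) = 8 - (-730)*h**2 = 8 + 730*h**2)
k(a)/E(-979) = (8 + 730*(-193)**2)/552 = (8 + 730*37249)*(1/552) = (8 + 27191770)*(1/552) = 27191778*(1/552) = 4531963/92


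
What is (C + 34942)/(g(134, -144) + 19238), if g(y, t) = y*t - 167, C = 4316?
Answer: -4362/25 ≈ -174.48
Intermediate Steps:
g(y, t) = -167 + t*y (g(y, t) = t*y - 167 = -167 + t*y)
(C + 34942)/(g(134, -144) + 19238) = (4316 + 34942)/((-167 - 144*134) + 19238) = 39258/((-167 - 19296) + 19238) = 39258/(-19463 + 19238) = 39258/(-225) = 39258*(-1/225) = -4362/25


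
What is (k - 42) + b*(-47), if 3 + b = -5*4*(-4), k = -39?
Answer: -3700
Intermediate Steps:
b = 77 (b = -3 - 5*4*(-4) = -3 - 20*(-4) = -3 + 80 = 77)
(k - 42) + b*(-47) = (-39 - 42) + 77*(-47) = -81 - 3619 = -3700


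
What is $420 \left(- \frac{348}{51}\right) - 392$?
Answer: $- \frac{55384}{17} \approx -3257.9$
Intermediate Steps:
$420 \left(- \frac{348}{51}\right) - 392 = 420 \left(\left(-348\right) \frac{1}{51}\right) - 392 = 420 \left(- \frac{116}{17}\right) - 392 = - \frac{48720}{17} - 392 = - \frac{55384}{17}$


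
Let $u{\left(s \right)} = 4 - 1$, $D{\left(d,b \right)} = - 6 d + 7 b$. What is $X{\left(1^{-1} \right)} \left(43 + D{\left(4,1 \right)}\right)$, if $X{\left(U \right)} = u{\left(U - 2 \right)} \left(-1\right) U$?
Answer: $-78$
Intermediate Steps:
$u{\left(s \right)} = 3$
$X{\left(U \right)} = - 3 U$ ($X{\left(U \right)} = 3 \left(-1\right) U = - 3 U$)
$X{\left(1^{-1} \right)} \left(43 + D{\left(4,1 \right)}\right) = - \frac{3}{1} \left(43 + \left(\left(-6\right) 4 + 7 \cdot 1\right)\right) = \left(-3\right) 1 \left(43 + \left(-24 + 7\right)\right) = - 3 \left(43 - 17\right) = \left(-3\right) 26 = -78$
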